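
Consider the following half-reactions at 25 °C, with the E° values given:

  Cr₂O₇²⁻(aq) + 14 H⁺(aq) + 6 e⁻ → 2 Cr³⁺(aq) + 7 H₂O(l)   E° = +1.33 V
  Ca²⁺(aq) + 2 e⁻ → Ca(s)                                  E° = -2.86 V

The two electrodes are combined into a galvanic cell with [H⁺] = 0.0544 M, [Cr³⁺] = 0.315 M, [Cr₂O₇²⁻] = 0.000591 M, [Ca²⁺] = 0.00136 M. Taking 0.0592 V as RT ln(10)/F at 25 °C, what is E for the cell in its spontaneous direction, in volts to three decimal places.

Cr₂O₇²⁻/Cr³⁺ is the cathode (higher E°), Ca²⁺/Ca the anode: E°cell = +1.33 − (-2.86) = +4.19 V, n = 6.
Overall: Cr₂O₇²⁻(aq) + 14 H⁺(aq) + 3 Ca(s) → 2 Cr³⁺(aq) + 7 H₂O(l) + 3 Ca²⁺(aq)
Q = [Cr³⁺]^2·[Ca²⁺]^3 / ([Cr₂O₇²⁻]·[H⁺]^14); log Q = 11.327.
E = E° − (0.0592/n) log Q = +4.19 − (0.0592/6)(11.327) = +4.078 V.

+4.078 V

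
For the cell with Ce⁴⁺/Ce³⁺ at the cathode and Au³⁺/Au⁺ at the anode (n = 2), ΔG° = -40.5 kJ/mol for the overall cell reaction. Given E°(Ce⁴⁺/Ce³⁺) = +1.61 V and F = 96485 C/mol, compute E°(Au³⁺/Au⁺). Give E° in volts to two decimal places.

E°cell = −ΔG°/(nF) = −(-40.5×10³)/((2)(96485)) = +0.210 V.
Since Ce⁴⁺/Ce³⁺ is the cathode and Au³⁺/Au⁺ the anode, E°cell = E°(Ce⁴⁺/Ce³⁺) − E°(Au³⁺/Au⁺).
So E°(Au³⁺/Au⁺) = E°(Ce⁴⁺/Ce³⁺) − E°cell = (+1.61) − (+0.210) = +1.40 V.

+1.40 V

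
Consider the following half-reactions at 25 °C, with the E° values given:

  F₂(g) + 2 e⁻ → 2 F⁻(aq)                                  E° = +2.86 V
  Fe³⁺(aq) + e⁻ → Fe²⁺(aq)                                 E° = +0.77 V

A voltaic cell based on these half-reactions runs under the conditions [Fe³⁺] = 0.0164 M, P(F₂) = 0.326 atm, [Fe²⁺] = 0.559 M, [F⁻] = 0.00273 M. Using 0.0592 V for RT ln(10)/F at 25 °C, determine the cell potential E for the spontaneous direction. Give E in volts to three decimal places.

+2.318 V

F₂/F⁻ is the cathode (higher E°), Fe³⁺/Fe²⁺ the anode: E°cell = +2.86 − (+0.77) = +2.09 V, n = 2.
Overall: F₂(g) + 2 Fe²⁺(aq) → 2 F⁻(aq) + 2 Fe³⁺(aq)
Q = [F⁻]^2·[Fe³⁺]^2 / (P(F₂)·[Fe²⁺]^2); log Q = -7.706.
E = E° − (0.0592/n) log Q = +2.09 − (0.0592/2)(-7.706) = +2.318 V.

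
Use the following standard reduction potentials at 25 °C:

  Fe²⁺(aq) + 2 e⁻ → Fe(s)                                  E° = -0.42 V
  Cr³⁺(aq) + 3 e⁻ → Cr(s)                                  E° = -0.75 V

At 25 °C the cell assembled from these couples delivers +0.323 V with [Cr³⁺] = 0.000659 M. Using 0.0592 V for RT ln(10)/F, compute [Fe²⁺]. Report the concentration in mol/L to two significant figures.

Fe²⁺/Fe is the cathode, Cr³⁺/Cr the anode: E°cell = +0.33 V, n = 6.
Overall reaction: 3 Fe²⁺(aq) + 2 Cr(s) → 3 Fe(s) + 2 Cr³⁺(aq); Q = [Cr³⁺]^2/[Fe²⁺]^3.
From E = E° − (0.0592/n) log Q: log Q = (E° − E)·n/0.0592 = (+0.33 − (+0.323))·6/0.0592 = 0.7095.
So 3·log[Fe²⁺] = 2·log(0.000659) − log Q = -6.3622 − (0.7095) = -7.0717; log[Fe²⁺] = -7.0717 / 3 = -2.3572; [Fe²⁺] = 10^(-2.3572) ≈ 0.0044 M.

0.0044 M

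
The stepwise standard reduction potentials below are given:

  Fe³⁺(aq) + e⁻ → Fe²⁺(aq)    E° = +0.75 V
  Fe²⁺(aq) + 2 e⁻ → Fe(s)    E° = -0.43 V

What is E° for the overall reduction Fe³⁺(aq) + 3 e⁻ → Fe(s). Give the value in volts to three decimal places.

-0.037 V

Adding the free-energy changes (−nFE°) of the two steps gives −n₃FE°₃ = −n₁FE°₁ − n₂FE°₂.
E°₃ = (1×+0.75 + 2×-0.43) / 3 = (-0.110) / 3 = -0.037 V.
Simply averaging or adding the two E° values would be wrong; the electron-weighted sum is required.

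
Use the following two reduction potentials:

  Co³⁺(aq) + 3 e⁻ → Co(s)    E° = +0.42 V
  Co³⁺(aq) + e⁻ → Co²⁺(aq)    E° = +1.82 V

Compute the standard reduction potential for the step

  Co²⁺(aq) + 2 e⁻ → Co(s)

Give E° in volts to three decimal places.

Sequential free energies add, so n₃E°₃ = n₁E°₁ + n₂E°₂.
With n₃ = 3, and the known step contributing 1×(+1.82) V, the unknown satisfies 2·E° = 3×(+0.42) − 1×(+1.82) = -0.560.
E° = -0.560 / 2 = -0.280 V.

-0.280 V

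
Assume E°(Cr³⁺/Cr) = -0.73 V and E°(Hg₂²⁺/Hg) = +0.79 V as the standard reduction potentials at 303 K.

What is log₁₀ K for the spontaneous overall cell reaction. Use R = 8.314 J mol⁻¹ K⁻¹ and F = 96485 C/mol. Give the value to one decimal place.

151.7

Cathode: Hg₂²⁺/Hg; anode: Cr³⁺/Cr. E°cell = (+0.79) − (-0.73) = +1.52 V, with n = 6.
ΔG° = −nFE° = −RT ln K, so ln K = nFE°/(RT) = (6)(96485)(+1.52) / ((8.314)(303)) = 349.303.
log₁₀ K = 349.303 / ln 10 = 151.7.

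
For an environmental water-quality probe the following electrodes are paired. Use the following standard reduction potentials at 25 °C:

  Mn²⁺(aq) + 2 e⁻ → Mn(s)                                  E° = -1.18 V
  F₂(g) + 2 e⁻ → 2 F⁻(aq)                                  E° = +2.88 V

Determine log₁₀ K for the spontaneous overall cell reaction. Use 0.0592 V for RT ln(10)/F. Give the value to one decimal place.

137.2

Cathode: F₂/F⁻; anode: Mn²⁺/Mn. E°cell = +4.06 V, n = 2.
log K = nE°cell / 0.0592 = (2)(+4.06) / 0.0592 = 137.2.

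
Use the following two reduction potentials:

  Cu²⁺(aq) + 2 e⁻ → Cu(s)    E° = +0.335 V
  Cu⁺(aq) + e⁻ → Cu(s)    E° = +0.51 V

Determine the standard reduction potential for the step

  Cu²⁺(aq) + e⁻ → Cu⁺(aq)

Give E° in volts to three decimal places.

Sequential free energies add, so n₃E°₃ = n₁E°₁ + n₂E°₂.
With n₃ = 2, and the known step contributing 1×(+0.51) V, the unknown satisfies 1·E° = 2×(+0.335) − 1×(+0.51) = +0.160.
E° = +0.160 / 1 = +0.160 V.

+0.160 V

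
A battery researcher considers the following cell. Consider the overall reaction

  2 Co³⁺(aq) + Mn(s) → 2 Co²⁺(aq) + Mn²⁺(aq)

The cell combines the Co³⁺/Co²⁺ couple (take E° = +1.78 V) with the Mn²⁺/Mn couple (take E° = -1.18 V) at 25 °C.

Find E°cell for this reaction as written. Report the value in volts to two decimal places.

The Co³⁺/Co²⁺ couple has the higher reduction potential, so it is the cathode; Mn²⁺/Mn is oxidised at the anode.
E°cell = E°(cathode) − E°(anode) = (+1.78) − (-1.18) = +2.96 V.
Since E°cell > 0, the reaction is spontaneous under standard conditions.

+2.96 V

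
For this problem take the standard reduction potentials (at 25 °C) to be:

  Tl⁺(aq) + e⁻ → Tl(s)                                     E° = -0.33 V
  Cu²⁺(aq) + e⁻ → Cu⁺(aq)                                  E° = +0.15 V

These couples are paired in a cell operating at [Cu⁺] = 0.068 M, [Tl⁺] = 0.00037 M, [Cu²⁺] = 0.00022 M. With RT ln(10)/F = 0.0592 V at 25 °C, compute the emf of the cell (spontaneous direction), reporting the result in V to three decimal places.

+0.536 V

Cu²⁺/Cu⁺ is the cathode (higher E°), Tl⁺/Tl the anode: E°cell = +0.15 − (-0.33) = +0.48 V, n = 1.
Overall: Cu²⁺(aq) + Tl(s) → Cu⁺(aq) + Tl⁺(aq)
Q = [Cu⁺]·[Tl⁺] / ([Cu²⁺]); log Q = -0.942.
E = E° − (0.0592/n) log Q = +0.48 − (0.0592/1)(-0.942) = +0.536 V.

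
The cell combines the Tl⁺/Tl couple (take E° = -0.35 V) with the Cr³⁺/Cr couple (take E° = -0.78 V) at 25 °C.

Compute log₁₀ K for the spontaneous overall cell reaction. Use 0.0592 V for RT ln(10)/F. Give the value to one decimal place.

21.8

Cathode: Tl⁺/Tl; anode: Cr³⁺/Cr. E°cell = +0.43 V, n = 3.
log K = nE°cell / 0.0592 = (3)(+0.43) / 0.0592 = 21.8.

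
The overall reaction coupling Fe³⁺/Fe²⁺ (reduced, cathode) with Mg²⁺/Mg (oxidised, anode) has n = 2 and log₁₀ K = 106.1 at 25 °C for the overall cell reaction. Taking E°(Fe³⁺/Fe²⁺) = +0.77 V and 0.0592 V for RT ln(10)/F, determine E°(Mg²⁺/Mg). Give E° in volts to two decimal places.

E°cell = (0.0592/n)·log K = (0.0592/2)(106.1) = +3.141 V.
Since Fe³⁺/Fe²⁺ is the cathode and Mg²⁺/Mg the anode, E°cell = E°(Fe³⁺/Fe²⁺) − E°(Mg²⁺/Mg).
So E°(Mg²⁺/Mg) = E°(Fe³⁺/Fe²⁺) − E°cell = (+0.77) − (+3.141) = -2.37 V.

-2.37 V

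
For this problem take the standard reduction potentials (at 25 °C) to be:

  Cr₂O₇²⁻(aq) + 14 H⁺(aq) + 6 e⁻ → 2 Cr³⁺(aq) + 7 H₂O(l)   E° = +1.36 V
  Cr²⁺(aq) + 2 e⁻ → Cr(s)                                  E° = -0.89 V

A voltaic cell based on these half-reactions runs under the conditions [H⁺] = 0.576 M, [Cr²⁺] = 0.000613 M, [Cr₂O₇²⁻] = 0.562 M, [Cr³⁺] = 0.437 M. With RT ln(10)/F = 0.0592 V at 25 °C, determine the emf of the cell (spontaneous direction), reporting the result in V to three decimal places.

+2.317 V

Cr₂O₇²⁻/Cr³⁺ is the cathode (higher E°), Cr²⁺/Cr the anode: E°cell = +1.36 − (-0.89) = +2.25 V, n = 6.
Overall: Cr₂O₇²⁻(aq) + 14 H⁺(aq) + 3 Cr(s) → 2 Cr³⁺(aq) + 7 H₂O(l) + 3 Cr²⁺(aq)
Q = [Cr³⁺]^2·[Cr²⁺]^3 / ([Cr₂O₇²⁻]·[H⁺]^14); log Q = -6.752.
E = E° − (0.0592/n) log Q = +2.25 − (0.0592/6)(-6.752) = +2.317 V.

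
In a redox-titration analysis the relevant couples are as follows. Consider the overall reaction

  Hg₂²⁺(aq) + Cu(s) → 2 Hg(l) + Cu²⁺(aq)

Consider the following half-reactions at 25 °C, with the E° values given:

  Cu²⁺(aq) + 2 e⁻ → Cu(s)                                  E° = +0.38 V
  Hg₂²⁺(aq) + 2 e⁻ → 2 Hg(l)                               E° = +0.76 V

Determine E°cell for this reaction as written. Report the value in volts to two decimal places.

The Hg₂²⁺/Hg couple has the higher reduction potential, so it is the cathode; Cu²⁺/Cu is oxidised at the anode.
E°cell = E°(cathode) − E°(anode) = (+0.76) − (+0.38) = +0.38 V.

+0.38 V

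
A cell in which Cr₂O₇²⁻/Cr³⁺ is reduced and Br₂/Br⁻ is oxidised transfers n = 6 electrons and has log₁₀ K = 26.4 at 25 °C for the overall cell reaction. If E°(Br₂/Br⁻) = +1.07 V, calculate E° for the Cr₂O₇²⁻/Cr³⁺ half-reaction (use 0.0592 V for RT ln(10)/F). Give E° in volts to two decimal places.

E°cell = (0.0592/n)·log K = (0.0592/6)(26.4) = +0.260 V.
Since Cr₂O₇²⁻/Cr³⁺ is the cathode and Br₂/Br⁻ the anode, E°cell = E°(Cr₂O₇²⁻/Cr³⁺) − E°(Br₂/Br⁻).
So E°(Cr₂O₇²⁻/Cr³⁺) = E°cell + E°(Br₂/Br⁻) = +0.260 + (+1.07) = +1.33 V.

+1.33 V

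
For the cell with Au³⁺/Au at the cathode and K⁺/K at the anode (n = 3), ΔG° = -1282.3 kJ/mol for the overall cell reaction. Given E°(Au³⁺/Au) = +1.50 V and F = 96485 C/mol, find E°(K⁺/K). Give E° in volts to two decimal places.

-2.93 V

E°cell = −ΔG°/(nF) = −(-1282.3×10³)/((3)(96485)) = +4.430 V.
Since Au³⁺/Au is the cathode and K⁺/K the anode, E°cell = E°(Au³⁺/Au) − E°(K⁺/K).
So E°(K⁺/K) = E°(Au³⁺/Au) − E°cell = (+1.50) − (+4.430) = -2.93 V.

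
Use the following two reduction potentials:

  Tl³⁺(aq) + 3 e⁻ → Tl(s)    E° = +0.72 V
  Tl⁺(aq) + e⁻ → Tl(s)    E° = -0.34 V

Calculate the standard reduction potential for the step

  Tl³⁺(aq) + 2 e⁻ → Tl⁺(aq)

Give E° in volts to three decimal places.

+1.250 V

Sequential free energies add, so n₃E°₃ = n₁E°₁ + n₂E°₂.
With n₃ = 3, and the known step contributing 1×(-0.34) V, the unknown satisfies 2·E° = 3×(+0.72) − 1×(-0.34) = +2.500.
E° = +2.500 / 2 = +1.250 V.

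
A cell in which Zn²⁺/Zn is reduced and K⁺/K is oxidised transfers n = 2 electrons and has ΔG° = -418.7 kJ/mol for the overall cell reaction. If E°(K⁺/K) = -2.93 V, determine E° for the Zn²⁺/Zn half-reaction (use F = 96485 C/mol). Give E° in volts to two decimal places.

-0.76 V

E°cell = −ΔG°/(nF) = −(-418.7×10³)/((2)(96485)) = +2.170 V.
Since Zn²⁺/Zn is the cathode and K⁺/K the anode, E°cell = E°(Zn²⁺/Zn) − E°(K⁺/K).
So E°(Zn²⁺/Zn) = E°cell + E°(K⁺/K) = +2.170 + (-2.93) = -0.76 V.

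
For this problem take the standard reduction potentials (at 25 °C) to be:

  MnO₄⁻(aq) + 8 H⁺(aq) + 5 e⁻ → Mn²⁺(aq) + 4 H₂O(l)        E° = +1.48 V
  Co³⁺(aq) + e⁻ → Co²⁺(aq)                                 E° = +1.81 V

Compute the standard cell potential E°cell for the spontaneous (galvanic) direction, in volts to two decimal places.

The Co³⁺/Co²⁺ couple has the higher reduction potential, so it is the cathode; MnO₄⁻/Mn²⁺ is oxidised at the anode.
E°cell = E°(cathode) − E°(anode) = (+1.81) − (+1.48) = +0.33 V.
Since E°cell > 0, the reaction is spontaneous under standard conditions.

+0.33 V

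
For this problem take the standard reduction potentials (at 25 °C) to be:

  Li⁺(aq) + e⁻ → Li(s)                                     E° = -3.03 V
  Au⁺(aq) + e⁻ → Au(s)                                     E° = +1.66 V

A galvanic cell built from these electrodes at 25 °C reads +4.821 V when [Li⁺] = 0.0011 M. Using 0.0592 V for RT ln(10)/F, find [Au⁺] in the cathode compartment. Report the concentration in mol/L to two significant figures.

0.18 M

Au⁺/Au is the cathode, Li⁺/Li the anode: E°cell = +4.69 V, n = 1.
Overall reaction: Au⁺(aq) + Li(s) → Au(s) + Li⁺(aq); Q = [Li⁺]^1/[Au⁺]^1.
From E = E° − (0.0592/n) log Q: log Q = (E° − E)·n/0.0592 = (+4.69 − (+4.821))·1/0.0592 = -2.2128.
So 1·log[Au⁺] = 1·log(0.0011) − log Q = -2.9586 − (-2.2128) = -0.7458; [Au⁺] = 10^(-0.7458) ≈ 0.18 M.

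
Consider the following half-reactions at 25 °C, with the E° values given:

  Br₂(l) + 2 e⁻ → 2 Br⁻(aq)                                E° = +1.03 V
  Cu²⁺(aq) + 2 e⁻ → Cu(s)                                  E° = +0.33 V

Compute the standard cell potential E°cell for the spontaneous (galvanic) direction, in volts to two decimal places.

+0.70 V

The Br₂/Br⁻ couple has the higher reduction potential, so it is the cathode; Cu²⁺/Cu is oxidised at the anode.
E°cell = E°(cathode) − E°(anode) = (+1.03) − (+0.33) = +0.70 V.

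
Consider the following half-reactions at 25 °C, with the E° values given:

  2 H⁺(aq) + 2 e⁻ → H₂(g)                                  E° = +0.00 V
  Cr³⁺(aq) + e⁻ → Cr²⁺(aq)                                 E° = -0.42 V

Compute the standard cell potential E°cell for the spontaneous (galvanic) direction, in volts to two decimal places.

The H⁺/H₂ couple has the higher reduction potential, so it is the cathode; Cr³⁺/Cr²⁺ is oxidised at the anode.
E°cell = E°(cathode) − E°(anode) = (+0.00) − (-0.42) = +0.42 V.

+0.42 V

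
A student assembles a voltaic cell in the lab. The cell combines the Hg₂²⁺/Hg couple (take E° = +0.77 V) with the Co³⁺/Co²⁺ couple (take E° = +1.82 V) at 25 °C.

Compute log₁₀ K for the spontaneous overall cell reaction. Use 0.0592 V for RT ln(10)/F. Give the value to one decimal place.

35.5

Cathode: Co³⁺/Co²⁺; anode: Hg₂²⁺/Hg. E°cell = +1.05 V, n = 2.
log K = nE°cell / 0.0592 = (2)(+1.05) / 0.0592 = 35.5.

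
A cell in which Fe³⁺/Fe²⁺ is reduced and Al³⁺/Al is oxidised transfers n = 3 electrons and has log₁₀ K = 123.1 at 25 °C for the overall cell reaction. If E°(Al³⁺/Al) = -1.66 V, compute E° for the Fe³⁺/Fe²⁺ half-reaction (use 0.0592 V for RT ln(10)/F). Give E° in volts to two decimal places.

+0.77 V

E°cell = (0.0592/n)·log K = (0.0592/3)(123.1) = +2.429 V.
Since Fe³⁺/Fe²⁺ is the cathode and Al³⁺/Al the anode, E°cell = E°(Fe³⁺/Fe²⁺) − E°(Al³⁺/Al).
So E°(Fe³⁺/Fe²⁺) = E°cell + E°(Al³⁺/Al) = +2.429 + (-1.66) = +0.77 V.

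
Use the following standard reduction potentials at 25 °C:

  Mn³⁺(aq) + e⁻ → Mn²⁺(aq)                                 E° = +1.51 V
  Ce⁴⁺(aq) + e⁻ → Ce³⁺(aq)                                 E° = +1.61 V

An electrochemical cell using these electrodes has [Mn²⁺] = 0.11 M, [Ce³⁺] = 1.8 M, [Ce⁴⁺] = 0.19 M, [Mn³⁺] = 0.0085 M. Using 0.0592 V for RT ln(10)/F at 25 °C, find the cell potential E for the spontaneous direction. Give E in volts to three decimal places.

Ce⁴⁺/Ce³⁺ is the cathode (higher E°), Mn³⁺/Mn²⁺ the anode: E°cell = +1.61 − (+1.51) = +0.10 V, n = 1.
Overall: Ce⁴⁺(aq) + Mn²⁺(aq) → Ce³⁺(aq) + Mn³⁺(aq)
Q = [Ce³⁺]·[Mn³⁺] / ([Ce⁴⁺]·[Mn²⁺]); log Q = -0.135.
E = E° − (0.0592/n) log Q = +0.10 − (0.0592/1)(-0.135) = +0.108 V.

+0.108 V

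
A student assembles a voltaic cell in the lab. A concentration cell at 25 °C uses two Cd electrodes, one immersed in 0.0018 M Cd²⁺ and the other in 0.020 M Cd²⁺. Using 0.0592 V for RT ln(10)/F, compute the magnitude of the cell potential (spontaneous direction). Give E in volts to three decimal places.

+0.031 V

For a concentration cell E°cell = 0. The 0.020 M side is the cathode (reduction is favoured where [Cd²⁺] is higher).
With n = 2, E = −(0.0592/2) log([Cd²⁺]ₐₙ/[Cd²⁺]꜀ₐₜ) = −(0.0592/2) log(0.0018/0.02) = −(0.0592/2)(-1.046) = +0.031 V.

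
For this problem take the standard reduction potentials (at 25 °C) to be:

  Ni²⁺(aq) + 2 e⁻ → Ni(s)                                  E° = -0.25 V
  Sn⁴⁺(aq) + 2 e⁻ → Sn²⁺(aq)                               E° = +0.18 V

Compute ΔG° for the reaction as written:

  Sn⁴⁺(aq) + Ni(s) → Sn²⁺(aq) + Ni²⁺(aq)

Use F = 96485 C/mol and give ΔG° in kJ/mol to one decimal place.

-83.0 kJ/mol

As written, Sn⁴⁺/Sn²⁺ is reduced (cathode) and Ni²⁺/Ni is oxidised (anode), so E°cell = (+0.18) − (-0.25) = +0.43 V.
Balancing electrons gives n = 2.
ΔG° = −nFE° = −(2)(96485)(+0.43) = -82,977 J = -83.0 kJ/mol.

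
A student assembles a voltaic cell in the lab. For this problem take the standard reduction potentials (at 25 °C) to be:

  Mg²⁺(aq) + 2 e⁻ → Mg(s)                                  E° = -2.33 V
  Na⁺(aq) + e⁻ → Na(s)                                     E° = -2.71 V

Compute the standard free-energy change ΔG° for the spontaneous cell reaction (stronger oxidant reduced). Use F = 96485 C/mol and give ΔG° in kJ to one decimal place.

Mg²⁺/Mg (E° = -2.33 V) is the cathode; Na⁺/Na (E° = -2.71 V) is the anode, so E°cell = +0.38 V.
Balancing electrons gives n = 2 (lcm of 2 and 1).
ΔG° = −nFE° = −(2)(96485)(+0.38) = -73,329 J = -73.3 kJ.

-73.3 kJ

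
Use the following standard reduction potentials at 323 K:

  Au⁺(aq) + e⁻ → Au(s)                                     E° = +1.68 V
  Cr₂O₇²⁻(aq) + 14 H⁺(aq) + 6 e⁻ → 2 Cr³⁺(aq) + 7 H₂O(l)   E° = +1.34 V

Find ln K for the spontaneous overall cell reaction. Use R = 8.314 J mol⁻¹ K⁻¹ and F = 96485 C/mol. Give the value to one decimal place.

73.3

Cathode: Au⁺/Au; anode: Cr₂O₇²⁻/Cr³⁺. E°cell = (+1.68) − (+1.34) = +0.34 V, with n = 6.
ΔG° = −nFE° = −RT ln K, so ln K = nFE°/(RT) = (6)(96485)(+0.34) / ((8.314)(323)) = 73.296.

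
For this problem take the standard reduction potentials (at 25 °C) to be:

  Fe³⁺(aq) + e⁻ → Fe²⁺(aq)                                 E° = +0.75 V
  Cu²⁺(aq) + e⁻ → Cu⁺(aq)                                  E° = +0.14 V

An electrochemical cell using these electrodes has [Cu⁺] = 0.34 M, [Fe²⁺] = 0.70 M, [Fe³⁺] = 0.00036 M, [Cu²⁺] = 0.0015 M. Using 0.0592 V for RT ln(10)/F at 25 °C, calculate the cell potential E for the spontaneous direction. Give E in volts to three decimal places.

Fe³⁺/Fe²⁺ is the cathode (higher E°), Cu²⁺/Cu⁺ the anode: E°cell = +0.75 − (+0.14) = +0.61 V, n = 1.
Overall: Fe³⁺(aq) + Cu⁺(aq) → Fe²⁺(aq) + Cu²⁺(aq)
Q = [Fe²⁺]·[Cu²⁺] / ([Fe³⁺]·[Cu⁺]); log Q = 0.933.
E = E° − (0.0592/n) log Q = +0.61 − (0.0592/1)(0.933) = +0.555 V.

+0.555 V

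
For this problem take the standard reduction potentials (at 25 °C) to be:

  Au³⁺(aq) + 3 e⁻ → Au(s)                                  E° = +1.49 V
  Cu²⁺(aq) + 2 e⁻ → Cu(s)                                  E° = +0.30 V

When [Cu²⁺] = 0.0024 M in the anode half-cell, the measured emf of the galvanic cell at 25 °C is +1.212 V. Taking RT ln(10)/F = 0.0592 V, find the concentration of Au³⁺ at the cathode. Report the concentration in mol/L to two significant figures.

Au³⁺/Au is the cathode, Cu²⁺/Cu the anode: E°cell = +1.19 V, n = 6.
Overall reaction: 2 Au³⁺(aq) + 3 Cu(s) → 2 Au(s) + 3 Cu²⁺(aq); Q = [Cu²⁺]^3/[Au³⁺]^2.
From E = E° − (0.0592/n) log Q: log Q = (E° − E)·n/0.0592 = (+1.19 − (+1.212))·6/0.0592 = -2.2297.
So 2·log[Au³⁺] = 3·log(0.0024) − log Q = -7.8594 − (-2.2297) = -5.6297; log[Au³⁺] = -5.6297 / 2 = -2.8148; [Au³⁺] = 10^(-2.8148) ≈ 0.0015 M.

0.0015 M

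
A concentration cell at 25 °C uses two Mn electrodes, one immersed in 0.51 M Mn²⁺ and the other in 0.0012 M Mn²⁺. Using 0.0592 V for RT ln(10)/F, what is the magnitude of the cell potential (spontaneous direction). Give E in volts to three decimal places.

For a concentration cell E°cell = 0. The 0.51 M side is the cathode (reduction is favoured where [Mn²⁺] is higher).
With n = 2, E = −(0.0592/2) log([Mn²⁺]ₐₙ/[Mn²⁺]꜀ₐₜ) = −(0.0592/2) log(0.0012/0.51) = −(0.0592/2)(-2.628) = +0.078 V.

+0.078 V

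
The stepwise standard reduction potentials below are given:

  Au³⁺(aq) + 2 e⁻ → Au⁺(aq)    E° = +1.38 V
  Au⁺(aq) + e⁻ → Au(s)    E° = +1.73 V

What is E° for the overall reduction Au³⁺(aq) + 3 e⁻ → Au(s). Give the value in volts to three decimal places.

+1.497 V

Standard free energies of sequential steps add: ΔG°₃ = ΔG°₁ + ΔG°₂, so n₃E°₃ = n₁E°₁ + n₂E°₂.
E°₃ = (2×+1.38 + 1×+1.73) / 3 = (+4.490) / 3 = +1.497 V.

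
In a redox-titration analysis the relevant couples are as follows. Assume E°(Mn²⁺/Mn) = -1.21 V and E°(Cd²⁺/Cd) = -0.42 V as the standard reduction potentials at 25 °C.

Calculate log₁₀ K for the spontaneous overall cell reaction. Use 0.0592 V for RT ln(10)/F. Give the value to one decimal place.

26.7

Cathode: Cd²⁺/Cd; anode: Mn²⁺/Mn. E°cell = +0.79 V, n = 2.
log K = nE°cell / 0.0592 = (2)(+0.79) / 0.0592 = 26.7.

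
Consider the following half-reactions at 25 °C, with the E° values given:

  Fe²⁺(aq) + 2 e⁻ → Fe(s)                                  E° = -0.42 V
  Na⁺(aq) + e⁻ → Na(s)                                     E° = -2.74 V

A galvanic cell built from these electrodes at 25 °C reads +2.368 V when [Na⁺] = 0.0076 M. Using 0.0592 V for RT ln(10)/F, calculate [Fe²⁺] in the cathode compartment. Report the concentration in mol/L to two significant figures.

Fe²⁺/Fe is the cathode, Na⁺/Na the anode: E°cell = +2.32 V, n = 2.
Overall reaction: Fe²⁺(aq) + 2 Na(s) → Fe(s) + 2 Na⁺(aq); Q = [Na⁺]^2/[Fe²⁺]^1.
From E = E° − (0.0592/n) log Q: log Q = (E° − E)·n/0.0592 = (+2.32 − (+2.368))·2/0.0592 = -1.6216.
So 1·log[Fe²⁺] = 2·log(0.0076) − log Q = -4.2384 − (-1.6216) = -2.6168; [Fe²⁺] = 10^(-2.6168) ≈ 0.0024 M.

0.0024 M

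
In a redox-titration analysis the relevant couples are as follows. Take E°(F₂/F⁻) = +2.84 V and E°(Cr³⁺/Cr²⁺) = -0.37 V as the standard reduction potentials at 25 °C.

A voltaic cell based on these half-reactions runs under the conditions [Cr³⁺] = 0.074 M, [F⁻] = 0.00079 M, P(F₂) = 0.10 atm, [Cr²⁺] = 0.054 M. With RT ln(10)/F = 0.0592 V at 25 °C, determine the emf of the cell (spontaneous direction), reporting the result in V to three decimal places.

+3.356 V

F₂/F⁻ is the cathode (higher E°), Cr³⁺/Cr²⁺ the anode: E°cell = +2.84 − (-0.37) = +3.21 V, n = 2.
Overall: F₂(g) + 2 Cr²⁺(aq) → 2 F⁻(aq) + 2 Cr³⁺(aq)
Q = [F⁻]^2·[Cr³⁺]^2 / (P(F₂)·[Cr²⁺]^2); log Q = -4.931.
E = E° − (0.0592/n) log Q = +3.21 − (0.0592/2)(-4.931) = +3.356 V.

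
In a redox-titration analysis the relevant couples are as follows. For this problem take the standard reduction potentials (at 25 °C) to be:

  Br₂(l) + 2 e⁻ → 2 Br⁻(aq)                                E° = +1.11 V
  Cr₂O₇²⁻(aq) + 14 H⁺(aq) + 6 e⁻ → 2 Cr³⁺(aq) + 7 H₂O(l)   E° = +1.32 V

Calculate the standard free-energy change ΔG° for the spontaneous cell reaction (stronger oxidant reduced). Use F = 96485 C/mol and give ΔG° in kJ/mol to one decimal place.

-121.6 kJ/mol

Cr₂O₇²⁻/Cr³⁺ (E° = +1.32 V) is the cathode; Br₂/Br⁻ (E° = +1.11 V) is the anode, so E°cell = +0.21 V.
Balancing electrons gives n = 6 (lcm of 6 and 2).
ΔG° = −nFE° = −(6)(96485)(+0.21) = -121,571 J = -121.6 kJ/mol.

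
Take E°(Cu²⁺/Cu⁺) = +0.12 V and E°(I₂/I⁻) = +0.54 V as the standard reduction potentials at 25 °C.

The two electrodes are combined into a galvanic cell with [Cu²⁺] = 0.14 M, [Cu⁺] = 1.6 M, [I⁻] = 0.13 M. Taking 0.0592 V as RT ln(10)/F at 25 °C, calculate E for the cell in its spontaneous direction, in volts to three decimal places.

I₂/I⁻ is the cathode (higher E°), Cu²⁺/Cu⁺ the anode: E°cell = +0.54 − (+0.12) = +0.42 V, n = 2.
Overall: I₂(s) + 2 Cu⁺(aq) → 2 I⁻(aq) + 2 Cu²⁺(aq)
Q = [I⁻]^2·[Cu²⁺]^2 / ([Cu⁺]^2); log Q = -3.888.
E = E° − (0.0592/n) log Q = +0.42 − (0.0592/2)(-3.888) = +0.535 V.

+0.535 V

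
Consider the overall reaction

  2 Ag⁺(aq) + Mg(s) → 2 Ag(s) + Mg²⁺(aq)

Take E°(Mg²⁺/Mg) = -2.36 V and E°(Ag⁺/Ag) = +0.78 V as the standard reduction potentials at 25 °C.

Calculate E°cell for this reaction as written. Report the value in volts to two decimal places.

The Ag⁺/Ag couple has the higher reduction potential, so it is the cathode; Mg²⁺/Mg is oxidised at the anode.
E°cell = E°(cathode) − E°(anode) = (+0.78) − (-2.36) = +3.14 V.

+3.14 V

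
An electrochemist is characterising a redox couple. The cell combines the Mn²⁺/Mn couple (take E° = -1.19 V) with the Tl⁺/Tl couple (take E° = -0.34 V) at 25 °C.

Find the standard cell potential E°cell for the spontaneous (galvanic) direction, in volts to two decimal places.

+0.85 V

The Tl⁺/Tl couple has the higher reduction potential, so it is the cathode; Mn²⁺/Mn is oxidised at the anode.
E°cell = E°(cathode) − E°(anode) = (-0.34) − (-1.19) = +0.85 V.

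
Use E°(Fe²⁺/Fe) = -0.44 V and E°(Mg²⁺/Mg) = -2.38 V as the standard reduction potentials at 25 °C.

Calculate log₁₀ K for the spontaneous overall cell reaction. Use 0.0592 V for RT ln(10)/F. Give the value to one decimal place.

Cathode: Fe²⁺/Fe; anode: Mg²⁺/Mg. E°cell = +1.94 V, n = 2.
log K = nE°cell / 0.0592 = (2)(+1.94) / 0.0592 = 65.5.

65.5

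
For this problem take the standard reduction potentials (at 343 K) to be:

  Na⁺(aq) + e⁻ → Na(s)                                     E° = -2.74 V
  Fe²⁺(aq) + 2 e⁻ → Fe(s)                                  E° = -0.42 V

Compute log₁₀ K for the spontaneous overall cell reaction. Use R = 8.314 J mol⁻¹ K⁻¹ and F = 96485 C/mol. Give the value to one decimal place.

Cathode: Fe²⁺/Fe; anode: Na⁺/Na. E°cell = (-0.42) − (-2.74) = +2.32 V, with n = 2.
ΔG° = −nFE° = −RT ln K, so ln K = nFE°/(RT) = (2)(96485)(+2.32) / ((8.314)(343)) = 156.991.
log₁₀ K = 156.991 / ln 10 = 68.2.

68.2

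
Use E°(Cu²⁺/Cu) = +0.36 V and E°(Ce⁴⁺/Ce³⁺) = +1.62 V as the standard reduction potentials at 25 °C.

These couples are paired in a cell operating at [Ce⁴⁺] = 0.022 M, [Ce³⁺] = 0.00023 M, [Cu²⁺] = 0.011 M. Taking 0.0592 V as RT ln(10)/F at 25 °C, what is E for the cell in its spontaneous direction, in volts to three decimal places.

+1.435 V

Ce⁴⁺/Ce³⁺ is the cathode (higher E°), Cu²⁺/Cu the anode: E°cell = +1.62 − (+0.36) = +1.26 V, n = 2.
Overall: 2 Ce⁴⁺(aq) + Cu(s) → 2 Ce³⁺(aq) + Cu²⁺(aq)
Q = [Ce³⁺]^2·[Cu²⁺] / ([Ce⁴⁺]^2); log Q = -5.920.
E = E° − (0.0592/n) log Q = +1.26 − (0.0592/2)(-5.920) = +1.435 V.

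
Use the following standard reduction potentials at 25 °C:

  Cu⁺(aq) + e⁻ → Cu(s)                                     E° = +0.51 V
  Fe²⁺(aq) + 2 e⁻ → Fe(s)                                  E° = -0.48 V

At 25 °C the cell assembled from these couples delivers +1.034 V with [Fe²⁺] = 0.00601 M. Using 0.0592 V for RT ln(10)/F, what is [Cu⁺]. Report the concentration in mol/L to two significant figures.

Cu⁺/Cu is the cathode, Fe²⁺/Fe the anode: E°cell = +0.99 V, n = 2.
Overall reaction: 2 Cu⁺(aq) + Fe(s) → 2 Cu(s) + Fe²⁺(aq); Q = [Fe²⁺]^1/[Cu⁺]^2.
From E = E° − (0.0592/n) log Q: log Q = (E° − E)·n/0.0592 = (+0.99 − (+1.034))·2/0.0592 = -1.4865.
So 2·log[Cu⁺] = 1·log(0.00601) − log Q = -2.2211 − (-1.4865) = -0.7346; log[Cu⁺] = -0.7346 / 2 = -0.3673; [Cu⁺] = 10^(-0.3673) ≈ 0.43 M.

0.43 M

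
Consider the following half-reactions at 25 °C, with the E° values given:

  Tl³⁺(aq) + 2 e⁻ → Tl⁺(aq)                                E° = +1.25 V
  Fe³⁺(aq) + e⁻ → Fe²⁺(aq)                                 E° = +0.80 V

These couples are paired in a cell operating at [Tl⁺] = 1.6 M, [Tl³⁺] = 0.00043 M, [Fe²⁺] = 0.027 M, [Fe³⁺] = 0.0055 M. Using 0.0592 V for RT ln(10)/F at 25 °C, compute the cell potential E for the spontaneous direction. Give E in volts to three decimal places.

Tl³⁺/Tl⁺ is the cathode (higher E°), Fe³⁺/Fe²⁺ the anode: E°cell = +1.25 − (+0.80) = +0.45 V, n = 2.
Overall: Tl³⁺(aq) + 2 Fe²⁺(aq) → Tl⁺(aq) + 2 Fe³⁺(aq)
Q = [Tl⁺]·[Fe³⁺]^2 / ([Tl³⁺]·[Fe²⁺]^2); log Q = 2.189.
E = E° − (0.0592/n) log Q = +0.45 − (0.0592/2)(2.189) = +0.385 V.

+0.385 V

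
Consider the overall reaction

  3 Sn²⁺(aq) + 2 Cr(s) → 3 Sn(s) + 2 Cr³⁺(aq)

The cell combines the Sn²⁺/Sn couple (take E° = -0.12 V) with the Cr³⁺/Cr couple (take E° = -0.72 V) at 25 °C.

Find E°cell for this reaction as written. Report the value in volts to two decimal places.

+0.60 V

The Sn²⁺/Sn couple has the higher reduction potential, so it is the cathode; Cr³⁺/Cr is oxidised at the anode.
E°cell = E°(cathode) − E°(anode) = (-0.12) − (-0.72) = +0.60 V.
Since E°cell > 0, the reaction is spontaneous under standard conditions.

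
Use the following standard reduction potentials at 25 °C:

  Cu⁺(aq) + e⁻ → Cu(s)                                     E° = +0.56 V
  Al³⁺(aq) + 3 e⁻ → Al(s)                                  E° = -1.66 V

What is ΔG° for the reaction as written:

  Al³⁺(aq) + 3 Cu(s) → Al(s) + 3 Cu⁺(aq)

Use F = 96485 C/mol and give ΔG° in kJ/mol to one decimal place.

+642.6 kJ/mol

As written, Al³⁺/Al is reduced (cathode) and Cu⁺/Cu is oxidised (anode), so E°cell = (-1.66) − (+0.56) = -2.22 V.
Balancing electrons gives n = 3.
ΔG° = −nFE° = −(3)(96485)(-2.22) = 642,590 J = +642.6 kJ/mol.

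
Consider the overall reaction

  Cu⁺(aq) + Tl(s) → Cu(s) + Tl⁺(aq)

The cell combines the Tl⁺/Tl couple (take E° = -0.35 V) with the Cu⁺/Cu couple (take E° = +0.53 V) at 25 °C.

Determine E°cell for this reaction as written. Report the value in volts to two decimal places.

+0.88 V

The Cu⁺/Cu couple has the higher reduction potential, so it is the cathode; Tl⁺/Tl is oxidised at the anode.
E°cell = E°(cathode) − E°(anode) = (+0.53) − (-0.35) = +0.88 V.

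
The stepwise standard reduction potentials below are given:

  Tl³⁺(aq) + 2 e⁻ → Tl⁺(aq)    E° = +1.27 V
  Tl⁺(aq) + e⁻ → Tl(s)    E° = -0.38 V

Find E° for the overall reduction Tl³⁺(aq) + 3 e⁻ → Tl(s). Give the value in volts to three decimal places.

+0.720 V

Standard free energies of sequential steps add: ΔG°₃ = ΔG°₁ + ΔG°₂, so n₃E°₃ = n₁E°₁ + n₂E°₂.
E°₃ = (2×+1.27 + 1×-0.38) / 3 = (+2.160) / 3 = +0.720 V.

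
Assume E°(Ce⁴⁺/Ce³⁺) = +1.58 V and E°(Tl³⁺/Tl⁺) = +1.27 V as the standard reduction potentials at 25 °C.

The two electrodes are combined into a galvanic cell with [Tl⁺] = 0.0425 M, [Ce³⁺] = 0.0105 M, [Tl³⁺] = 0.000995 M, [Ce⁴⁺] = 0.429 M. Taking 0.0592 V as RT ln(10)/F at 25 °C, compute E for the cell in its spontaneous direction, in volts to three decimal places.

Ce⁴⁺/Ce³⁺ is the cathode (higher E°), Tl³⁺/Tl⁺ the anode: E°cell = +1.58 − (+1.27) = +0.31 V, n = 2.
Overall: 2 Ce⁴⁺(aq) + Tl⁺(aq) → 2 Ce³⁺(aq) + Tl³⁺(aq)
Q = [Ce³⁺]^2·[Tl³⁺] / ([Ce⁴⁺]^2·[Tl⁺]); log Q = -4.853.
E = E° − (0.0592/n) log Q = +0.31 − (0.0592/2)(-4.853) = +0.454 V.

+0.454 V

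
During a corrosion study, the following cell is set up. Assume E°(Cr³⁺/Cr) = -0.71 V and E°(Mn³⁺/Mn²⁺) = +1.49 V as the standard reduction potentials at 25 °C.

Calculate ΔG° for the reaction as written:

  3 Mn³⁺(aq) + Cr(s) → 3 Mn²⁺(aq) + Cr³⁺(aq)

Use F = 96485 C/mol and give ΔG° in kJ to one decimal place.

-636.8 kJ

As written, Mn³⁺/Mn²⁺ is reduced (cathode) and Cr³⁺/Cr is oxidised (anode), so E°cell = (+1.49) − (-0.71) = +2.20 V.
Balancing electrons gives n = 3.
ΔG° = −nFE° = −(3)(96485)(+2.20) = -636,801 J = -636.8 kJ.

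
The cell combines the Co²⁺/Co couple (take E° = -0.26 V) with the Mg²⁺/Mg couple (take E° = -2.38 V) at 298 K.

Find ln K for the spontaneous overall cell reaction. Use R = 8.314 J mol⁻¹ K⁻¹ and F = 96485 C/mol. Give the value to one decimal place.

165.1

Cathode: Co²⁺/Co; anode: Mg²⁺/Mg. E°cell = (-0.26) − (-2.38) = +2.12 V, with n = 2.
ΔG° = −nFE° = −RT ln K, so ln K = nFE°/(RT) = (2)(96485)(+2.12) / ((8.314)(298)) = 165.120.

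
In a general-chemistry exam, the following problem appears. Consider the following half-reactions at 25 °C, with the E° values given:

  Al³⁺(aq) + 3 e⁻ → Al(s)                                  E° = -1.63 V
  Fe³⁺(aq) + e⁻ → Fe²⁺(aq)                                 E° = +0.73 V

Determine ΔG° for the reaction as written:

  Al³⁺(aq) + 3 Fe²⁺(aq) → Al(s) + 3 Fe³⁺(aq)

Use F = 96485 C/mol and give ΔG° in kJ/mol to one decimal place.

+683.1 kJ/mol

As written, Al³⁺/Al is reduced (cathode) and Fe³⁺/Fe²⁺ is oxidised (anode), so E°cell = (-1.63) − (+0.73) = -2.36 V.
Balancing electrons gives n = 3.
ΔG° = −nFE° = −(3)(96485)(-2.36) = 683,114 J = +683.1 kJ/mol.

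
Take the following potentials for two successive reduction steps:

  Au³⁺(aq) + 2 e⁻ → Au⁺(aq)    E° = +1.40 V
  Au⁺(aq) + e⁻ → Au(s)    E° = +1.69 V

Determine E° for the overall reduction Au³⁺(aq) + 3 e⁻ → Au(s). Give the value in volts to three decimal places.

Since ΔG° = −nFE° is additive over sequential reductions, n₃E°₃ = n₁E°₁ + n₂E°₂.
E°₃ = (2×+1.40 + 1×+1.69) / 3 = (+4.490) / 3 = +1.497 V.

+1.497 V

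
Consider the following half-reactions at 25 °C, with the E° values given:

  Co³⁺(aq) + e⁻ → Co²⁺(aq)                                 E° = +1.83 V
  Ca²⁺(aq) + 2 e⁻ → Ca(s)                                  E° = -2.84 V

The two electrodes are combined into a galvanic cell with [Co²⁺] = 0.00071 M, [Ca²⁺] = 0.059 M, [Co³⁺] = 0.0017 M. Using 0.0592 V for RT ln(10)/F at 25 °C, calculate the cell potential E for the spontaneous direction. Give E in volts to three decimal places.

Co³⁺/Co²⁺ is the cathode (higher E°), Ca²⁺/Ca the anode: E°cell = +1.83 − (-2.84) = +4.67 V, n = 2.
Overall: 2 Co³⁺(aq) + Ca(s) → 2 Co²⁺(aq) + Ca²⁺(aq)
Q = [Co²⁺]^2·[Ca²⁺] / ([Co³⁺]^2); log Q = -1.988.
E = E° − (0.0592/n) log Q = +4.67 − (0.0592/2)(-1.988) = +4.729 V.

+4.729 V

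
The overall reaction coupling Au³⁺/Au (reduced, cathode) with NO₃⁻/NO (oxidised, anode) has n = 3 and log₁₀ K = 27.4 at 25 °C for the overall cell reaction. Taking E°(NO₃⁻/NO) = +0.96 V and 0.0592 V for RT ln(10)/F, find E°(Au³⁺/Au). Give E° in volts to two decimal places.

+1.50 V

E°cell = (0.0592/n)·log K = (0.0592/3)(27.4) = +0.541 V.
Since Au³⁺/Au is the cathode and NO₃⁻/NO the anode, E°cell = E°(Au³⁺/Au) − E°(NO₃⁻/NO).
So E°(Au³⁺/Au) = E°cell + E°(NO₃⁻/NO) = +0.541 + (+0.96) = +1.50 V.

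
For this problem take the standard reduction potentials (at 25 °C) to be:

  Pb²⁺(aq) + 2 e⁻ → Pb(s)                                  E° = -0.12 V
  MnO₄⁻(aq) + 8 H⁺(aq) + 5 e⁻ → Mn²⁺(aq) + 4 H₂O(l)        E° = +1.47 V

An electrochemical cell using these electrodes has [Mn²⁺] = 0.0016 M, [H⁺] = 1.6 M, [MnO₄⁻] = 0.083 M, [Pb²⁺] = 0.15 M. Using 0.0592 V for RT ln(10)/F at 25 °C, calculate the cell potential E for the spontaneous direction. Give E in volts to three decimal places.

+1.654 V

MnO₄⁻/Mn²⁺ is the cathode (higher E°), Pb²⁺/Pb the anode: E°cell = +1.47 − (-0.12) = +1.59 V, n = 10.
Overall: 2 MnO₄⁻(aq) + 16 H⁺(aq) + 5 Pb(s) → 2 Mn²⁺(aq) + 8 H₂O(l) + 5 Pb²⁺(aq)
Q = [Mn²⁺]^2·[Pb²⁺]^5 / ([MnO₄⁻]^2·[H⁺]^16); log Q = -10.815.
E = E° − (0.0592/n) log Q = +1.59 − (0.0592/10)(-10.815) = +1.654 V.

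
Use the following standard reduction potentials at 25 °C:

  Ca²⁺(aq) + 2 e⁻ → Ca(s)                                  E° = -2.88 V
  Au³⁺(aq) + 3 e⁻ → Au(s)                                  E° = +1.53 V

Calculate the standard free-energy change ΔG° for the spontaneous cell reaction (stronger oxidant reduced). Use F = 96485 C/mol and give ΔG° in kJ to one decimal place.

Au³⁺/Au (E° = +1.53 V) is the cathode; Ca²⁺/Ca (E° = -2.88 V) is the anode, so E°cell = +4.41 V.
Balancing electrons gives n = 6 (lcm of 3 and 2).
ΔG° = −nFE° = −(6)(96485)(+4.41) = -2,552,993 J = -2553.0 kJ.

-2553.0 kJ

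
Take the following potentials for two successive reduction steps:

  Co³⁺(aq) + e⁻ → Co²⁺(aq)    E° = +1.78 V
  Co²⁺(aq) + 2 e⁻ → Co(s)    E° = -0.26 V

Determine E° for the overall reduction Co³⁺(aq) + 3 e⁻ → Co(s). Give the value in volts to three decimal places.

+0.420 V

Since ΔG° = −nFE° is additive over sequential reductions, n₃E°₃ = n₁E°₁ + n₂E°₂.
E°₃ = (1×+1.78 + 2×-0.26) / 3 = (+1.260) / 3 = +0.420 V.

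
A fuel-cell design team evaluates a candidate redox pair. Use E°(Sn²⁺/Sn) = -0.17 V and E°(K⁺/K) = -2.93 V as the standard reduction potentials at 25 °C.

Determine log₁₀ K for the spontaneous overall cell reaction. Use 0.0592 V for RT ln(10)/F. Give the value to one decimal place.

93.2

Cathode: Sn²⁺/Sn; anode: K⁺/K. E°cell = +2.76 V, n = 2.
log K = nE°cell / 0.0592 = (2)(+2.76) / 0.0592 = 93.2.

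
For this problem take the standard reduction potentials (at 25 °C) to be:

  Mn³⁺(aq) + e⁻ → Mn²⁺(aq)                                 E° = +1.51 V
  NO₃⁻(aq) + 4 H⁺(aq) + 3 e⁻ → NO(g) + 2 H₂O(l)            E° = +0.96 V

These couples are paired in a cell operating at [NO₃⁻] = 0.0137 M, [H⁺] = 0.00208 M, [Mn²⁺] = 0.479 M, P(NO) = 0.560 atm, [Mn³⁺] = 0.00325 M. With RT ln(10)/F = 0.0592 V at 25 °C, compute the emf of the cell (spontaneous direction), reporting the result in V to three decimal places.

Mn³⁺/Mn²⁺ is the cathode (higher E°), NO₃⁻/NO the anode: E°cell = +1.51 − (+0.96) = +0.55 V, n = 3.
Overall: 3 Mn³⁺(aq) + NO(g) + 2 H₂O(l) → 3 Mn²⁺(aq) + NO₃⁻(aq) + 4 H⁺(aq)
Q = [Mn²⁺]^3·[NO₃⁻]·[H⁺]^4 / ([Mn³⁺]^3·P(NO)); log Q = -5.834.
E = E° − (0.0592/n) log Q = +0.55 − (0.0592/3)(-5.834) = +0.665 V.

+0.665 V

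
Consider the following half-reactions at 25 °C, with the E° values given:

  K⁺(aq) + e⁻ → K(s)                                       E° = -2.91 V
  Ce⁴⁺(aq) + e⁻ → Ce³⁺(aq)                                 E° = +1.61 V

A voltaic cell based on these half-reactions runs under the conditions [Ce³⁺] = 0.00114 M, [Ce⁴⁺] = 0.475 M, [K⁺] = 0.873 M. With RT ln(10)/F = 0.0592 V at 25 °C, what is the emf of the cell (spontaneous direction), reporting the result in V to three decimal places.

+4.679 V

Ce⁴⁺/Ce³⁺ is the cathode (higher E°), K⁺/K the anode: E°cell = +1.61 − (-2.91) = +4.52 V, n = 1.
Overall: Ce⁴⁺(aq) + K(s) → Ce³⁺(aq) + K⁺(aq)
Q = [Ce³⁺]·[K⁺] / ([Ce⁴⁺]); log Q = -2.679.
E = E° − (0.0592/n) log Q = +4.52 − (0.0592/1)(-2.679) = +4.679 V.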